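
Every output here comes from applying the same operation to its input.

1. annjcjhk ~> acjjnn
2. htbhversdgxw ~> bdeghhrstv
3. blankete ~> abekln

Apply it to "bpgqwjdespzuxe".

bdegjppqsuwz

What's happening: delete the last 2 characters, then sort the characters into alphabetical order.
For "bpgqwjdespzuxe" the result is "bdegjppqsuwz".
(Check on "blankete": → "blanke" → "abekln" ✓)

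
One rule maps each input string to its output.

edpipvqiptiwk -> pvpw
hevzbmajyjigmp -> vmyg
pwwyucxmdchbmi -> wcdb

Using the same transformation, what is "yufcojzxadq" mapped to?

The rule is to keep one character in every 3, starting at position 3 (positions 3rd, 6th, 9th, ...).
On "yufcojzxadq" that produces "fja".

fja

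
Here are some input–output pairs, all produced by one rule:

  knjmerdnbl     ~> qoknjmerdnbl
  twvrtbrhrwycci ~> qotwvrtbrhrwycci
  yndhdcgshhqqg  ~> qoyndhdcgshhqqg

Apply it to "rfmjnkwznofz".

The pattern: prepend "qo".
On "rfmjnkwznofz" that produces "qorfmjnkwznofz".

qorfmjnkwznofz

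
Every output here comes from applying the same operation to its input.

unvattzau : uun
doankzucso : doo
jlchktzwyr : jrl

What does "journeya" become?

jao

The pattern: take characters alternately from the front and the back (1st, last, 2nd, 2nd-last, ...), then keep only the first 3 characters.
"journeya" → "jao".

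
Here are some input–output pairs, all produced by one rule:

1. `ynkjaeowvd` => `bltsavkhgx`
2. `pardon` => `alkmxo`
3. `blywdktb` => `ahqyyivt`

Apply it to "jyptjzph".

gwmegvmq

The pattern: swap the front and back halves of the string, then shift every letter 3 places backward in the alphabet (wrapping around).
On "jyptjzph": the first step gives "jzphjypt", and the second then gives "gwmegvmq".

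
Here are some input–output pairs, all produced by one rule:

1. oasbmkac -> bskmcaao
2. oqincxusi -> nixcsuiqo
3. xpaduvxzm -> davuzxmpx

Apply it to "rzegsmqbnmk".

Rule — swap each adjacent pair of characters (1↔2, 3↔4, ...), then move the first 2 characters to the end (rotate left by 2).
Working it through for "rzegsmqbnmk": intermediate "zrgemsbqmnk", final "gemsbqmnkzr".

gemsbqmnkzr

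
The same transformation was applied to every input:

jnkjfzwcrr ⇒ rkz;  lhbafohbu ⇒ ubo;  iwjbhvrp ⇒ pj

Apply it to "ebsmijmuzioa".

In each case the input is transformed by: move the last 3 characters to the front (rotate right by 3), then keep one character in every 3, starting at position 3 (positions 3rd, 6th, 9th, ...).
On "ebsmijmuzioa": the first step gives "ioaebsmijmuz", and the second then gives "asjz".
(Check on "lhbafohbu": → "hbulhbafo" → "ubo" ✓)

asjz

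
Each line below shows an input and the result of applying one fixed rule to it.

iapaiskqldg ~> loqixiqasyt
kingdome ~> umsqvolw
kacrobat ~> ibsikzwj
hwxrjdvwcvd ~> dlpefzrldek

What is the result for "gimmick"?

ksoquuq

The rule is to move the last 2 characters to the front (rotate right by 2), then shift every letter 8 places forward in the alphabet (wrapping around).
On "gimmick": the first step gives "ckgimmi", and the second then gives "ksoquuq".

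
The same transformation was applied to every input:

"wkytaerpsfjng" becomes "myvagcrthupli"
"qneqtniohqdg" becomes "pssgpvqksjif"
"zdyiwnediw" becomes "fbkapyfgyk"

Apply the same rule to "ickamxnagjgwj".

ekcmzocpliyil

The pattern: shift every letter 2 places forward in the alphabet (wrapping around), then swap each adjacent pair of characters (1↔2, 3↔4, ...).
Working it through for "ickamxnagjgwj": intermediate "kemcozpciliyl", final "ekcmzocpliyil".
(Check on "wkytaerpsfjng": → "ymavcgtruhlpi" → "myvagcrthupli" ✓)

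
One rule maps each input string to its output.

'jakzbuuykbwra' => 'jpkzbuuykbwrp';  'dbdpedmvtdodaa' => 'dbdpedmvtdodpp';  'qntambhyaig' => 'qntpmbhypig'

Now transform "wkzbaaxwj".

Rule — replace every "a" with "p".
On "wkzbaaxwj" that produces "wkzbppxwj".

wkzbppxwj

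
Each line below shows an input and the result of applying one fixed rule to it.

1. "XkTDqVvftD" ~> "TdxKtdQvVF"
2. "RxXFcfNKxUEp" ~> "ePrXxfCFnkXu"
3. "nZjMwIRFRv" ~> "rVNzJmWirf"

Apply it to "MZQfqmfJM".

The transformation: move the last 2 characters to the front (rotate right by 2), then flip the case of every letter.
Applying both steps to "MZQfqmfJM": "JMMZQfqmf", then "jmmzqFQMF".

jmmzqFQMF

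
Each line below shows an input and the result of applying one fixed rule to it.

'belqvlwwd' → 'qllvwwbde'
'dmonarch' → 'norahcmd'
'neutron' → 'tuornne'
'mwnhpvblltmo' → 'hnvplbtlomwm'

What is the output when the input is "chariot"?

raoicth

The pattern: move the first 2 characters to the end (rotate left by 2), then swap each adjacent pair of characters (1↔2, 3↔4, ...).
Applying that to "chariot" gives "raoicth".
(Check on "mwnhpvblltmo": → "nhpvblltmomw" → "hnvplbtlomwm" ✓)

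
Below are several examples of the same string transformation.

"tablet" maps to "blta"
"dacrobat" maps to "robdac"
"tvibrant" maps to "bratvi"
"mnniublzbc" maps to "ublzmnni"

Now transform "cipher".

The rule is to delete the last 2 characters, then swap the front and back halves of the string.
"cipher" → "ciph" → "phci".
(Check on "tvibrant": → "tvibra" → "bratvi" ✓)

phci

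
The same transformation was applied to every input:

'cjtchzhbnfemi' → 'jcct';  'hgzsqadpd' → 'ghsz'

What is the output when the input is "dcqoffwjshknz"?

cdoq

Rule — swap each adjacent pair of characters (1↔2, 3↔4, ...), then keep only the first 4 characters.
Working it through for "dcqoffwjshknz": intermediate "cdoqffjwhsnkz", final "cdoq".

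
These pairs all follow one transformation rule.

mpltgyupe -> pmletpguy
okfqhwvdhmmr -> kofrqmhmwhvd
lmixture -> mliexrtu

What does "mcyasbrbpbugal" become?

The pattern: move the first character to the end, then take characters alternately from the front and the back (1st, last, 2nd, 2nd-last, ...).
Working it through for "mcyasbrbpbugal": intermediate "cyasbrbpbugalm", final "cmylaasgburbbp".

cmylaasgburbbp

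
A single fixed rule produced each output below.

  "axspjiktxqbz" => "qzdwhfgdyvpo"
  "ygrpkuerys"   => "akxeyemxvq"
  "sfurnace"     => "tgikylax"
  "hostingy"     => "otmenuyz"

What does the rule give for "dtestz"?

yzfjzk

Rule — shift every letter 6 places forward in the alphabet (wrapping around), then swap the front and back halves of the string.
Starting from "dtestz": after the first operation, "jzkyzf"; after the second, "yzfjzk".
(Check on "sfurnace": → "ylaxtgik" → "tgikylax" ✓)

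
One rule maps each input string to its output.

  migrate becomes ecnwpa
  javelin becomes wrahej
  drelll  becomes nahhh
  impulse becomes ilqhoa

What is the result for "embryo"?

Looking at the pairs, the operation is to delete the first character, then shift every letter 4 places backward in the alphabet (wrapping around).
On "embryo": the first step gives "mbryo", and the second then gives "ixnuk".

ixnuk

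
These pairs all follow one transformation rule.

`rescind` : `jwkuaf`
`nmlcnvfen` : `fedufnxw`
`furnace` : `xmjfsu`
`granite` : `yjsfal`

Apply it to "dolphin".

vgdhza

Each output is the input with this applied: shift every letter 8 places backward in the alphabet (wrapping around), then delete the last character.
Starting from "dolphin": after the first operation, "vgdhzaf"; after the second, "vgdhza".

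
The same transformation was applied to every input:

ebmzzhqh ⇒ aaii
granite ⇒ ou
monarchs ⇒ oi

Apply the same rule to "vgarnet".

ou

The rule is to shift every letter 1 place forward in the alphabet (wrapping around), then keep only the vowels.
Starting from "vgarnet": after the first operation, "whbsofu"; after the second, "ou".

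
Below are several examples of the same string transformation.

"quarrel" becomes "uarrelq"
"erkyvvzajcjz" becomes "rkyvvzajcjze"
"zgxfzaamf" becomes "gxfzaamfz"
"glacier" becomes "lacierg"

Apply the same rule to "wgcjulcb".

The transformation: move the first character to the end.
Applying that to "wgcjulcb" gives "gcjulcbw".

gcjulcbw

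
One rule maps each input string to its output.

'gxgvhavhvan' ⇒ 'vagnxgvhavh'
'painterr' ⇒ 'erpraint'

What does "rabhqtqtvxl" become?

Rule — swap the first and last characters, then move the last 3 characters to the front (rotate right by 3).
Starting from "rabhqtqtvxl": after the first operation, "labhqtqtvxr"; after the second, "vxrlabhqtqt".

vxrlabhqtqt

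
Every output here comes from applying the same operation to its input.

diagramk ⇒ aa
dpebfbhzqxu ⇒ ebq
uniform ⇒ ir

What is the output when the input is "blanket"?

ae

In each case the input is transformed by: keep one character in every 3, starting at position 3 (positions 3rd, 6th, 9th, ...).
Doing the same to "blanket": "ae".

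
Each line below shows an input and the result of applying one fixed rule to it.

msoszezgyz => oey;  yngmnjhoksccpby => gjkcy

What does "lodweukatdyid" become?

What's happening: keep one character in every 3, starting at position 3 (positions 3rd, 6th, 9th, ...).
Doing the same to "lodweukatdyid": "duti".

duti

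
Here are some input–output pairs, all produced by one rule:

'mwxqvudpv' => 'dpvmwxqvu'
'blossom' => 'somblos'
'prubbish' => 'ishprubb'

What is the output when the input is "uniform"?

The rule is to move the last 3 characters to the front (rotate right by 3).
"uniform" → "ormunif".

ormunif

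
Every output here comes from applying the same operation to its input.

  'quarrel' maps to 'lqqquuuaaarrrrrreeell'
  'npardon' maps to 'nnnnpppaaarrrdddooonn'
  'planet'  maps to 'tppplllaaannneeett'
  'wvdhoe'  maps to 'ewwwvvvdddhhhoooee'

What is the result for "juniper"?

rjjjuuunnniiipppeeerr

What's happening: repeat every character 3 times, then move the last character to the front.
Applying both steps to "juniper": "jjjuuunnniiipppeeerrr", then "rjjjuuunnniiipppeeerr".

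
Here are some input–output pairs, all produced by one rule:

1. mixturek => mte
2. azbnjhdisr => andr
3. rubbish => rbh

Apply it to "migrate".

mre

Rule — keep one character in every 3, starting at position 1 (positions 1st, 4th, 7th, ...).
For "migrate" the result is "mre".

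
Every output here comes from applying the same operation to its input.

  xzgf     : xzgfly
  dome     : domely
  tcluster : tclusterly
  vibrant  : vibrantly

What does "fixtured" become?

The pattern: append "ly".
Doing the same to "fixtured": "fixturedly".

fixturedly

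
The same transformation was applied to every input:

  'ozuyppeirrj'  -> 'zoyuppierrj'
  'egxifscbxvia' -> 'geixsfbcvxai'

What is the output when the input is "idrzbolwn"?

dizrobwln

The transformation: swap each adjacent pair of characters (1↔2, 3↔4, ...).
So "idrzbolwn" becomes "dizrobwln".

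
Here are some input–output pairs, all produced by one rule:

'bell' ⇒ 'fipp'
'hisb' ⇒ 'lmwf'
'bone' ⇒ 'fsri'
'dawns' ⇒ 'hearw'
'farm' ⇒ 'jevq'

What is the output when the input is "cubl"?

gyfp

The rule is to shift every letter 4 places forward in the alphabet (wrapping around).
So "cubl" becomes "gyfp".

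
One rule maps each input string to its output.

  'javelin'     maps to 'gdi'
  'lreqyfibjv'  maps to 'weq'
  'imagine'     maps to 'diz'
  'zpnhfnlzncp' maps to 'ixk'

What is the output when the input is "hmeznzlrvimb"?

The rule is to shift every letter 5 places backward in the alphabet (wrapping around), then keep only the last 3 characters.
Working it through for "hmeznzlrvimb": intermediate "chzuiugmqdhw", final "dhw".

dhw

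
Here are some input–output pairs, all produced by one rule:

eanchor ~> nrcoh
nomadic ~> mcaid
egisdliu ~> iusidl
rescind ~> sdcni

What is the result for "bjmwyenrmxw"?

mwwxymern

The transformation: delete the first 2 characters, then take characters alternately from the front and the back (1st, last, 2nd, 2nd-last, ...).
So "bjmwyenrmxw" becomes "mwwxymern".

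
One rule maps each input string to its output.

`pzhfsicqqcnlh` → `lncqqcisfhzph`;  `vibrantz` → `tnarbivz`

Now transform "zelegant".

The transformation: move the last character to the front, then reverse the string.
"zelegant" → "nagelezt".

nagelezt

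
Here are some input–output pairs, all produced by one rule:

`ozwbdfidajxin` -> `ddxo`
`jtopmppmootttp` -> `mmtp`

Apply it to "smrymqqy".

my

What's happening: move the first 2 characters to the end (rotate left by 2), then keep one character in every 3, starting at position 3 (positions 3rd, 6th, 9th, ...).
For "smrymqqy", step one produces "rymqqysm"; step two turns that into "my".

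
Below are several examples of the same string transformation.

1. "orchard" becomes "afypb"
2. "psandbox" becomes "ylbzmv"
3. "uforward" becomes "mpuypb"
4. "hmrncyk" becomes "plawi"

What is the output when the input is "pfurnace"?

splyac

Rule — shift every letter 2 places backward in the alphabet (wrapping around), then delete the first 2 characters.
For "pfurnace", step one produces "ndsplyac"; step two turns that into "splyac".
(Check on "hmrncyk": → "fkplawi" → "plawi" ✓)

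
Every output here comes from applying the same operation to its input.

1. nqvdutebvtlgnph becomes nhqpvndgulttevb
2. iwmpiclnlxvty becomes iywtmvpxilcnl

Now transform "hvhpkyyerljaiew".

In each case the input is transformed by: take characters alternately from the front and the back (1st, last, 2nd, 2nd-last, ...).
Doing the same to "hvhpkyyerljaiew": "hwvehipakjylyre".

hwvehipakjylyre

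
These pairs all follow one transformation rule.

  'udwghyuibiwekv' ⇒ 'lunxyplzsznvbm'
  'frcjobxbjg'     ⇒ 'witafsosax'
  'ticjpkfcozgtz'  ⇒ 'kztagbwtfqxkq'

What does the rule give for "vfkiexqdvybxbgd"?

mwbzvohumpsosxu

Each output is the input with this applied: shift every letter 9 places backward in the alphabet (wrapping around).
So "vfkiexqdvybxbgd" becomes "mwbzvohumpsosxu".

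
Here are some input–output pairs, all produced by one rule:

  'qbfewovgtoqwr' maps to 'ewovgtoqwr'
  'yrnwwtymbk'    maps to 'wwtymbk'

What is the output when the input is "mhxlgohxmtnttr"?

Rule — delete the first 3 characters.
So "mhxlgohxmtnttr" becomes "lgohxmtnttr".

lgohxmtnttr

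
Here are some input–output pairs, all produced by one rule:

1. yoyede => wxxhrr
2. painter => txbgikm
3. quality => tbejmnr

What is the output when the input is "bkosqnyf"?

Each output is the input with this applied: sort the characters into alphabetical order, then shift every letter 7 places backward in the alphabet (wrapping around).
Working it through for "bkosqnyf": intermediate "bfknoqsy", final "uydghjlr".

uydghjlr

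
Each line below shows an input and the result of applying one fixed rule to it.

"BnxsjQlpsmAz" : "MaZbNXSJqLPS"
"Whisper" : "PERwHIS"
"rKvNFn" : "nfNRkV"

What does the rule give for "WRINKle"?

Rule — move the last 3 characters to the front (rotate right by 3), then flip the case of every letter.
For "WRINKle", step one produces "KleWRIN"; step two turns that into "kLEwrin".

kLEwrin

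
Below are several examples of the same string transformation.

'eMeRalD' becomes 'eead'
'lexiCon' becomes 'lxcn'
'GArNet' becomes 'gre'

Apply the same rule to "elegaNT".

What's happening: keep every other character starting from the first (positions 1st, 3rd, 5th, ...), then convert every letter to lowercase.
Applying both steps to "elegaNT": "eeaT", then "eeat".

eeat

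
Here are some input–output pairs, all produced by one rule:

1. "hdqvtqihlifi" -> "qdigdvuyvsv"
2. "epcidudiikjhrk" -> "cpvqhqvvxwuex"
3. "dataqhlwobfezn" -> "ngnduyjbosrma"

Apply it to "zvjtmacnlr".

iwgznpaye

Each output is the input with this applied: shift every letter 13 places forward in the alphabet (wrapping around) — i.e. ROT13, then delete the first character.
For "zvjtmacnlr", step one produces "miwgznpaye"; step two turns that into "iwgznpaye".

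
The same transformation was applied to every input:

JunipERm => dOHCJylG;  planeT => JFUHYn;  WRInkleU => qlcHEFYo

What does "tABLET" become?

The rule is to flip the case of every letter, then shift every letter 6 places backward in the alphabet (wrapping around).
On "tABLET": the first step gives "Tablet", and the second then gives "Nuvfyn".

Nuvfyn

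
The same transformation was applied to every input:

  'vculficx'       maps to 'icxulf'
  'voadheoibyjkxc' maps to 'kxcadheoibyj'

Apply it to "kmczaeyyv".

yyvczae

Each output is the input with this applied: delete the first 2 characters, then move the last 3 characters to the front (rotate right by 3).
On "kmczaeyyv" that produces "yyvczae".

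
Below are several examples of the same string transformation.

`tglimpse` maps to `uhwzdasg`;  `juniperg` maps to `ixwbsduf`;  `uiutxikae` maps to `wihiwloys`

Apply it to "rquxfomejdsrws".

eflictsarxfggk

The transformation: swap each adjacent pair of characters (1↔2, 3↔4, ...), then shift every letter 12 places backward in the alphabet (wrapping around).
"rquxfomejdsrws" → "eflictsarxfggk".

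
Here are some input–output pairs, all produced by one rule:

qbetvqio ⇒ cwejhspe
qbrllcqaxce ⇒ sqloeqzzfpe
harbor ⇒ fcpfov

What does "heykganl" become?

What's happening: reverse the string, then shift every letter 12 places backward in the alphabet (wrapping around).
Applying both steps to "heykganl": "lnagkyeh", then "zbouymsv".

zbouymsv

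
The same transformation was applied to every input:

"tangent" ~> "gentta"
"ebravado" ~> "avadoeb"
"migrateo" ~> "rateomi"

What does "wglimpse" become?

impsewg

Each output is the input with this applied: move the first 2 characters to the end (rotate left by 2), then delete the first character.
Applying both steps to "wglimpse": "limpsewg", then "impsewg".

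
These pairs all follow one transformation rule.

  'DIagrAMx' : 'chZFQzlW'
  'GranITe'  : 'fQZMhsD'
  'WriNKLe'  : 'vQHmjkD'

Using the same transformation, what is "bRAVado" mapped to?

AqzuZCN

Looking at the pairs, the operation is to flip the case of every letter, then shift every letter 1 place backward in the alphabet (wrapping around).
Working it through for "bRAVado": intermediate "BravADO", final "AqzuZCN".
(Check on "WriNKLe": → "wRInklE" → "vQHmjkD" ✓)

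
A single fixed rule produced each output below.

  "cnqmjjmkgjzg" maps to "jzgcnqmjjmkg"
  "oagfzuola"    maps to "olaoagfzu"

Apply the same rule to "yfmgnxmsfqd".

fqdyfmgnxms

What's happening: move the last 3 characters to the front (rotate right by 3).
For "yfmgnxmsfqd" the result is "fqdyfmgnxms".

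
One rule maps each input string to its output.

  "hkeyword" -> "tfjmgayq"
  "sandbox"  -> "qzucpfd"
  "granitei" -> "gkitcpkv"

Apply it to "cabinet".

Rule — shift every letter 2 places forward in the alphabet (wrapping around), then move the last 2 characters to the front (rotate right by 2).
For "cabinet", step one produces "ecdkpgv"; step two turns that into "gvecdkp".

gvecdkp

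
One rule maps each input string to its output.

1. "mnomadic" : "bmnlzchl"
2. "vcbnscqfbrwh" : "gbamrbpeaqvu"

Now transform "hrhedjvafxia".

zqgdciuzewhg

Looking at the pairs, the operation is to shift every letter 1 place backward in the alphabet (wrapping around), then swap the first and last characters.
Working it through for "hrhedjvafxia": intermediate "gqgdciuzewhz", final "zqgdciuzewhg".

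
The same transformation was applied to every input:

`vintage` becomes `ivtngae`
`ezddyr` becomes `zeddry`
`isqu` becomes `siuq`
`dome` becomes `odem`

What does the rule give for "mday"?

dmya

What's happening: swap each adjacent pair of characters (1↔2, 3↔4, ...).
So "mday" becomes "dmya".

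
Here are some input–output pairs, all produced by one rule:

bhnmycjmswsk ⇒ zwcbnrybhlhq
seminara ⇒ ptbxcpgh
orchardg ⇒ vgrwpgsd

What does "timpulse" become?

The transformation: shift every letter 11 places backward in the alphabet (wrapping around), then swap the first and last characters.
Working it through for "timpulse": intermediate "ixbejaht", final "txbejahi".

txbejahi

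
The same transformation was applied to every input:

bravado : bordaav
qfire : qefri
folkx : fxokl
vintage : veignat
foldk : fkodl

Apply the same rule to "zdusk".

zkdsu

What's happening: take characters alternately from the front and the back (1st, last, 2nd, 2nd-last, ...).
"zdusk" → "zkdsu".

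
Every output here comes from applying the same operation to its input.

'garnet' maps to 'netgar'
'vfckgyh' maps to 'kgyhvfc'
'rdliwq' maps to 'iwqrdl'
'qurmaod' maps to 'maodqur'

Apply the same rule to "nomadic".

Looking at the pairs, the operation is to move the first 3 characters to the end (rotate left by 3).
Doing the same to "nomadic": "adicnom".

adicnom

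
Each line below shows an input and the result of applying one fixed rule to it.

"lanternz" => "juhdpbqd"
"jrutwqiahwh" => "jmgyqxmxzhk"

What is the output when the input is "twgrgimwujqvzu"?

The rule is to shift every letter 10 places backward in the alphabet (wrapping around), then move the first 3 characters to the end (rotate left by 3).
"twgrgimwujqvzu" → "hwycmkzglpkjmw".

hwycmkzglpkjmw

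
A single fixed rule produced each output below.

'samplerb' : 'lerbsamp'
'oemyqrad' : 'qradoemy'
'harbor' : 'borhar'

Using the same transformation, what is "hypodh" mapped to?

odhhyp

The transformation: swap the front and back halves of the string.
On "hypodh" that produces "odhhyp".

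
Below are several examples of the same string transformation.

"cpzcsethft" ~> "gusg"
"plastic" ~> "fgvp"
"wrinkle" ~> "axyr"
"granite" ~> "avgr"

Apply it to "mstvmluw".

Rule — shift every letter 13 places forward in the alphabet (wrapping around) — i.e. ROT13, then keep only the last 4 characters.
For "mstvmluw", step one produces "zfgizyhj"; step two turns that into "zyhj".

zyhj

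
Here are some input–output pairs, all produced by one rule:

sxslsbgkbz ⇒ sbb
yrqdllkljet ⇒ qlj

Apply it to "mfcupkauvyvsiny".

In each case the input is transformed by: keep one character in every 3, starting at position 3 (positions 3rd, 6th, 9th, ...).
For "mfcupkauvyvsiny" the result is "ckvsy".

ckvsy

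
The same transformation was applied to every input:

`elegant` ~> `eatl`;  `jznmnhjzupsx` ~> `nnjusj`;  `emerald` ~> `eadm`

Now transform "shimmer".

In each case the input is transformed by: move the first 2 characters to the end (rotate left by 2), then keep every other character starting from the first (positions 1st, 3rd, 5th, ...).
On "shimmer" that produces "imrh".

imrh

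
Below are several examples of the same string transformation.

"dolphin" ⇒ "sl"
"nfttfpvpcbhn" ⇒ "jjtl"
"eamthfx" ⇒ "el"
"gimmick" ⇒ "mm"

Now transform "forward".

se

Each output is the input with this applied: shift every letter 4 places forward in the alphabet (wrapping around), then keep one character in every 3, starting at position 2 (positions 2nd, 5th, 8th, ...).
Starting from "forward": after the first operation, "jsvaevh"; after the second, "se".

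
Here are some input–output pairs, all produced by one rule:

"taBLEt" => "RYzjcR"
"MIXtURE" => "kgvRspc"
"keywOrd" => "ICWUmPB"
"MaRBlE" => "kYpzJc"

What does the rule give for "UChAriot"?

Looking at the pairs, the operation is to flip the case of every letter, then shift every letter 2 places backward in the alphabet (wrapping around).
Applying that to "UChAriot" gives "saFyPGMR".

saFyPGMR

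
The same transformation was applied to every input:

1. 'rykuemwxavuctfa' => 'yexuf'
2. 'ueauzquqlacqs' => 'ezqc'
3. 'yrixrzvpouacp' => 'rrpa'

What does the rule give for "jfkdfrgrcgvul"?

Looking at the pairs, the operation is to keep one character in every 3, starting at position 2 (positions 2nd, 5th, 8th, ...).
Doing the same to "jfkdfrgrcgvul": "ffrv".

ffrv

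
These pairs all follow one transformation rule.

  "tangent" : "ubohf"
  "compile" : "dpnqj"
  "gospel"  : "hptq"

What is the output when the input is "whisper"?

xijtq

The rule is to shift every letter 1 place forward in the alphabet (wrapping around), then delete the last 2 characters.
For "whisper", step one produces "xijtqfs"; step two turns that into "xijtq".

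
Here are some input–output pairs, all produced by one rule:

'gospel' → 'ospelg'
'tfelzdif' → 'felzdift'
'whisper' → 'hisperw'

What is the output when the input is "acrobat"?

crobata

The pattern: move the first character to the end.
Doing the same to "acrobat": "crobata".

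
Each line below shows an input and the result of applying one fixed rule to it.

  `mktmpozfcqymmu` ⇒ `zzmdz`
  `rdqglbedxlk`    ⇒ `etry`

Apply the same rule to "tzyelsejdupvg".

Rule — shift every letter 13 places forward in the alphabet (wrapping around) — i.e. ROT13, then keep one character in every 3, starting at position 1 (positions 1st, 4th, 7th, ...).
Starting from "tzyelsejdupvg": after the first operation, "gmlryfrwqhcit"; after the second, "grrht".
(Check on "mktmpozfcqymmu": → "zxgzcbmspdlzzh" → "zzmdz" ✓)

grrht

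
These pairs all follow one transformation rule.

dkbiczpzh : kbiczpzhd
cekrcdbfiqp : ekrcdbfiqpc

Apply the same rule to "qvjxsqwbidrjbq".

Looking at the pairs, the operation is to move the first character to the end.
On "qvjxsqwbidrjbq" that produces "vjxsqwbidrjbqq".

vjxsqwbidrjbqq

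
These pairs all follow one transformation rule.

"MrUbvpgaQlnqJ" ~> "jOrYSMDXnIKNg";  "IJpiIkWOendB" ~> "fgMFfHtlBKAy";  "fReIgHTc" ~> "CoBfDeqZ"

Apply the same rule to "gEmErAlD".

The rule is to flip the case of every letter, then shift every letter 3 places backward in the alphabet (wrapping around).
On "gEmErAlD": the first step gives "GeMeRaLd", and the second then gives "DbJbOxIa".

DbJbOxIa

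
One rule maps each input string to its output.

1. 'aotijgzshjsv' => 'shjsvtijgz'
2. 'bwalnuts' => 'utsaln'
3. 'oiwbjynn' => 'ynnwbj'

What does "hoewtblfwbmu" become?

The transformation: delete the first 2 characters, then swap the front and back halves of the string.
"hoewtblfwbmu" → "ewtblfwbmu" → "fwbmuewtbl".

fwbmuewtbl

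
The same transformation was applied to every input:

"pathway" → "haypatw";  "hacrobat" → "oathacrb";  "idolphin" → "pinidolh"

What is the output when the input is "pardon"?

What's happening: move the last 3 characters to the front (rotate right by 3), then swap the first and last characters.
On "pardon": the first step gives "donpar", and the second then gives "ronpad".

ronpad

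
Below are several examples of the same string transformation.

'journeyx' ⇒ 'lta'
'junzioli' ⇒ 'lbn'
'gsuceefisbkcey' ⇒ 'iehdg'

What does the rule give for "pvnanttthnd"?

What's happening: shift every letter 2 places forward in the alphabet (wrapping around), then keep one character in every 3, starting at position 1 (positions 1st, 4th, 7th, ...).
On "pvnanttthnd": the first step gives "rxpcpvvvjpf", and the second then gives "rcvp".

rcvp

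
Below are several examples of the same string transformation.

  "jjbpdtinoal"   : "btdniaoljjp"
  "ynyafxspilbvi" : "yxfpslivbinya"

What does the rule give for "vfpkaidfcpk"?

piafdpckfvk

Rule — swap each adjacent pair of characters (1↔2, 3↔4, ...), then move the first 3 characters to the end (rotate left by 3).
"vfpkaidfcpk" → "fvkpiafdpck" → "piafdpckfvk".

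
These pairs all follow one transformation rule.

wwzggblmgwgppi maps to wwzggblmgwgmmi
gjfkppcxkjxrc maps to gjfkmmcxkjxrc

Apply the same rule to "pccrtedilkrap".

Each output is the input with this applied: replace every "p" with "m".
Doing the same to "pccrtedilkrap": "mccrtedilkram".

mccrtedilkram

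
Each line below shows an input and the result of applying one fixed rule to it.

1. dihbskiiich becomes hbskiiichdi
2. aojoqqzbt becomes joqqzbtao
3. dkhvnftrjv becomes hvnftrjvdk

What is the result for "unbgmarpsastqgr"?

bgmarpsastqgrun

The rule is to move the first 2 characters to the end (rotate left by 2).
Doing the same to "unbgmarpsastqgr": "bgmarpsastqgrun".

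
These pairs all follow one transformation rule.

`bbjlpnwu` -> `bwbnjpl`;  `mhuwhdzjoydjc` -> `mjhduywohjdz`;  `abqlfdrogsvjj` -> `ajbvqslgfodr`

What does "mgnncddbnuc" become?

mugnnbndcd

Rule — delete the last character, then take characters alternately from the front and the back (1st, last, 2nd, 2nd-last, ...).
Starting from "mgnncddbnuc": after the first operation, "mgnncddbnu"; after the second, "mugnnbndcd".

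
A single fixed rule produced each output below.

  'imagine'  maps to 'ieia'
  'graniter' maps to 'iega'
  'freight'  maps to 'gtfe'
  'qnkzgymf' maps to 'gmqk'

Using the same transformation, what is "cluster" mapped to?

In each case the input is transformed by: keep every other character starting from the first (positions 1st, 3rd, 5th, ...), then swap the front and back halves of the string.
Working it through for "cluster": intermediate "cutr", final "trcu".

trcu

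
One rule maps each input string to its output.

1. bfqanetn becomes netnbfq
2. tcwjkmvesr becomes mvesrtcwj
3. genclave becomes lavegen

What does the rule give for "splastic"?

The rule is to swap the front and back halves of the string, then delete the last character.
Applying both steps to "splastic": "sticspla", then "sticspl".

sticspl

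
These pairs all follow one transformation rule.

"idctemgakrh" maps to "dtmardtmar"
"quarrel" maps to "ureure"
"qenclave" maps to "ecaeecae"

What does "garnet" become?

antant

The rule is to keep every other character starting from the second (positions 2nd, 4th, 6th, ...), then write the whole string twice.
So "garnet" becomes "antant".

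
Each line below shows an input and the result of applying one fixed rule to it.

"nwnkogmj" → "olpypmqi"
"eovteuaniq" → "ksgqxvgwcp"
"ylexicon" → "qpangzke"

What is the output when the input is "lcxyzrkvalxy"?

What's happening: move the last 2 characters to the front (rotate right by 2), then shift every letter 2 places forward in the alphabet (wrapping around).
On "lcxyzrkvalxy" that produces "zanezabtmxcn".

zanezabtmxcn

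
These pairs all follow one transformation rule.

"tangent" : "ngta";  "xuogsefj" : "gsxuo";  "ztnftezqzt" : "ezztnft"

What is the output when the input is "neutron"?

The pattern: delete the last 3 characters, then move the last 2 characters to the front (rotate right by 2).
"neutron" → "neut" → "utne".

utne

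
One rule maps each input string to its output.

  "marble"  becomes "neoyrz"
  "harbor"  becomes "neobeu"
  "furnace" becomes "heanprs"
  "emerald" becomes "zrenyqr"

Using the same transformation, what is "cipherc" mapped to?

vcurepp

The pattern: shift every letter 13 places forward in the alphabet (wrapping around) — i.e. ROT13, then move the first character to the end.
On "cipherc": the first step gives "pvcurep", and the second then gives "vcurepp".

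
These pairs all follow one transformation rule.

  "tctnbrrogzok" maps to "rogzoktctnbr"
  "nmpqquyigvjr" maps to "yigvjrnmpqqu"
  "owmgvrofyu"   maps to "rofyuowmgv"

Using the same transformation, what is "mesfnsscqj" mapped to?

sscqjmesfn

The rule is to swap the front and back halves of the string.
Applying that to "mesfnsscqj" gives "sscqjmesfn".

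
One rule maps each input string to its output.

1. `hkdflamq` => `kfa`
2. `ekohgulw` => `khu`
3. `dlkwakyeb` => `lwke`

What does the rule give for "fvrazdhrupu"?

vadrp

The pattern: delete the last character, then keep every other character starting from the second (positions 2nd, 4th, 6th, ...).
Working it through for "fvrazdhrupu": intermediate "fvrazdhrup", final "vadrp".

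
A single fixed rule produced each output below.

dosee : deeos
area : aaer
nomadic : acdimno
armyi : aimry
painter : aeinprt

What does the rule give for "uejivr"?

eijruv

The transformation: sort the characters into alphabetical order.
Doing the same to "uejivr": "eijruv".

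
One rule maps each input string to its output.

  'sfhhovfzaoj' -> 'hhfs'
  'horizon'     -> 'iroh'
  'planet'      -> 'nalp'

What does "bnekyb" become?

kenb

The pattern: reverse the string, then keep only the last 4 characters.
Working it through for "bnekyb": intermediate "bykenb", final "kenb".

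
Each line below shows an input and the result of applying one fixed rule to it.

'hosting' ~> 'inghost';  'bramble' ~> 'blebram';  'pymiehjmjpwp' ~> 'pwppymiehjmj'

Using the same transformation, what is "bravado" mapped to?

Each output is the input with this applied: move the last 3 characters to the front (rotate right by 3).
So "bravado" becomes "adobrav".

adobrav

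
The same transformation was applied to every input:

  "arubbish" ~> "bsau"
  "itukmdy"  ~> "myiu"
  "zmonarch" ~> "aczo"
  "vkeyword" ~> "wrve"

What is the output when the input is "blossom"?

Each output is the input with this applied: keep every other character starting from the first (positions 1st, 3rd, 5th, ...), then move the last 2 characters to the front (rotate right by 2).
Doing the same to "blossom": "smbo".

smbo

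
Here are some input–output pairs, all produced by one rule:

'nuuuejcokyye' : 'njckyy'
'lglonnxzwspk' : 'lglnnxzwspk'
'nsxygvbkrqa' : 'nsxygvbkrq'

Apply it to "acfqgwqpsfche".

Each output is the input with this applied: remove every vowel.
Doing the same to "acfqgwqpsfche": "cfqgwqpsfch".

cfqgwqpsfch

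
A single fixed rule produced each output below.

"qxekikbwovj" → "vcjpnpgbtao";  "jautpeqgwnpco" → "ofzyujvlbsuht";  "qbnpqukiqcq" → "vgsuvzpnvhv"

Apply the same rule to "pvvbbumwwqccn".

What's happening: shift every letter 5 places forward in the alphabet (wrapping around).
Doing the same to "pvvbbumwwqccn": "uaaggzrbbvhhs".

uaaggzrbbvhhs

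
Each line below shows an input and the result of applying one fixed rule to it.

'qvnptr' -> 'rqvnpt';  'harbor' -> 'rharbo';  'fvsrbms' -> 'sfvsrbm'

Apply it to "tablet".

ttable

The rule is to move the last character to the front.
So "tablet" becomes "ttable".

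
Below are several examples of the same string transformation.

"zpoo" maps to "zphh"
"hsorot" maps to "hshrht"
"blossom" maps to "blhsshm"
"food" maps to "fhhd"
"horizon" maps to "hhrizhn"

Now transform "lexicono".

lexichnh

In each case the input is transformed by: replace every "o" with "h".
On "lexicono" that produces "lexichnh".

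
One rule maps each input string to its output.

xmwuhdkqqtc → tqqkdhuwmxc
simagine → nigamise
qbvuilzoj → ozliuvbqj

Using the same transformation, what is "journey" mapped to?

The transformation: reverse the string, then move the first character to the end.
Working it through for "journey": intermediate "yenruoj", final "enruojy".

enruojy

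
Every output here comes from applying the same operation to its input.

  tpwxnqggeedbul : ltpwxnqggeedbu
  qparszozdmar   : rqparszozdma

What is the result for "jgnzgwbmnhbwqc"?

The transformation: move the last character to the front.
Applying that to "jgnzgwbmnhbwqc" gives "cjgnzgwbmnhbwq".

cjgnzgwbmnhbwq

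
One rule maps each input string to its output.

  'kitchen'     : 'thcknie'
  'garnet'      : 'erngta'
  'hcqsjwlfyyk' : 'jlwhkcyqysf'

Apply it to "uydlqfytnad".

Each output is the input with this applied: take characters alternately from the front and the back (1st, last, 2nd, 2nd-last, ...), then move the last 3 characters to the front (rotate right by 3).
For "uydlqfytnad", step one produces "udyadnltqyf"; step two turns that into "qyfudyadnlt".

qyfudyadnlt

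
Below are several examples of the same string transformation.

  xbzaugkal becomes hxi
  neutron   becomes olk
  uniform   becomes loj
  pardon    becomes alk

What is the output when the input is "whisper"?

mbo

The pattern: shift every letter 3 places backward in the alphabet (wrapping around), then keep only the last 3 characters.
Starting from "whisper": after the first operation, "tefpmbo"; after the second, "mbo".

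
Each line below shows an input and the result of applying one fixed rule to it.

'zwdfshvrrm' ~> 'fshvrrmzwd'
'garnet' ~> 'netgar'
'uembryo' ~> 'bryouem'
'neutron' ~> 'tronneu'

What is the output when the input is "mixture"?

turemix

In each case the input is transformed by: move the first 3 characters to the end (rotate left by 3).
For "mixture" the result is "turemix".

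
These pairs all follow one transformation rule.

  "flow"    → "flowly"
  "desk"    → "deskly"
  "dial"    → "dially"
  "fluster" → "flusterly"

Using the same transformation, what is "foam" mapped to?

foamly

Looking at the pairs, the operation is to append "ly".
"foam" → "foamly".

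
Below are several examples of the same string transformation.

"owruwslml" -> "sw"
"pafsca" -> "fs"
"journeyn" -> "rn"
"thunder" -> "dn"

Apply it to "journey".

nr

The rule is to take characters alternately from the front and the back (1st, last, 2nd, 2nd-last, ...), then keep only the last 2 characters.
"journey" → "jyoeunr" → "nr".
(Check on "thunder": → "trheudn" → "dn" ✓)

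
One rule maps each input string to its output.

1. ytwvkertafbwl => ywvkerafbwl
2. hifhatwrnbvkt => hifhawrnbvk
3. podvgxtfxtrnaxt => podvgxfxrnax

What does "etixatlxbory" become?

eixalxbory

In each case the input is transformed by: remove every "t".
So "etixatlxbory" becomes "eixalxbory".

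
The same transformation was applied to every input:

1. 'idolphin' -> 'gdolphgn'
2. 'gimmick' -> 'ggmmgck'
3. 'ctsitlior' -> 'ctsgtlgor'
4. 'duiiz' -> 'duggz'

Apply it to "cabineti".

cabgnetg

Each output is the input with this applied: replace every "i" with "g".
"cabineti" → "cabgnetg".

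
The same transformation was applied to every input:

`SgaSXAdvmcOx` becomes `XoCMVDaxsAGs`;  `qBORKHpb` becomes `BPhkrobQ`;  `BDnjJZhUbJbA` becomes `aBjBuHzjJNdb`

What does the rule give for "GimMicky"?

The rule is to reverse the string, then flip the case of every letter.
Working it through for "GimMicky": intermediate "ykciMmiG", final "YKCImMIg".

YKCImMIg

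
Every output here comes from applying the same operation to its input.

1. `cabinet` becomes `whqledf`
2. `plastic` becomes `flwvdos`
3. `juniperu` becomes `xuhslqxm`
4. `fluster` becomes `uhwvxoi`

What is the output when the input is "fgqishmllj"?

moopkvltji

In each case the input is transformed by: reverse the string, then shift every letter 3 places forward in the alphabet (wrapping around).
For "fgqishmllj", step one produces "jllmhsiqgf"; step two turns that into "moopkvltji".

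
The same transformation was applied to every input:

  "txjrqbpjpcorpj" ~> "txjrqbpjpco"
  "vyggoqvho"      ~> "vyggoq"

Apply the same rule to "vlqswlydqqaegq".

vlqswlydqqa

The transformation: delete the last 3 characters.
For "vlqswlydqqaegq" the result is "vlqswlydqqa".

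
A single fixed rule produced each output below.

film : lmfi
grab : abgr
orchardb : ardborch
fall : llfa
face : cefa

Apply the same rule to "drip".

ipdr

In each case the input is transformed by: swap the front and back halves of the string.
Applying that to "drip" gives "ipdr".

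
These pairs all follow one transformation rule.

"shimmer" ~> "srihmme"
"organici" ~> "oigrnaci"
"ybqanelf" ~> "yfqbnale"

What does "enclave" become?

Each output is the input with this applied: move the last character to the front, then swap each adjacent pair of characters (1↔2, 3↔4, ...).
Starting from "enclave": after the first operation, "eenclav"; after the second, "eecnalv".

eecnalv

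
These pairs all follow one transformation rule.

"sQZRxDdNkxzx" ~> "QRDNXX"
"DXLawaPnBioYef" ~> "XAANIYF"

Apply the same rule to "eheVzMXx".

HVMX

The rule is to keep every other character starting from the second (positions 2nd, 4th, 6th, ...), then convert every letter to uppercase.
"eheVzMXx" → "hVMx" → "HVMX".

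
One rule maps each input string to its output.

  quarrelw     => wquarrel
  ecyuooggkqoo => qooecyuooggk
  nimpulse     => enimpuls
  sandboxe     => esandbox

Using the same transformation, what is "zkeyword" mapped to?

dzkeywor

Each output is the input with this applied: swap the front and back halves of the string, then move the first 3 characters to the end (rotate left by 3).
Applying both steps to "zkeyword": "wordzkey", then "dzkeywor".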